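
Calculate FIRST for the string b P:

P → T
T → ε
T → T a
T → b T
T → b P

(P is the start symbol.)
To compute FIRST(b P), process the symbols left to right:
Symbol b is a terminal. Add 'b' and stop.
FIRST(b P) = { 'b' }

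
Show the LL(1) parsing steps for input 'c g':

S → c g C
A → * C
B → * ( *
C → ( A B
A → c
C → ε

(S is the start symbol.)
Stack is shown with the top on the left.

Stack    Input  Action
----------------------
S $      c g $  output S → c g C
c g C $  c g $  match 'c'
g C $    g $    match 'g'
C $      $      output C → ε
$        $      accept

The string is accepted.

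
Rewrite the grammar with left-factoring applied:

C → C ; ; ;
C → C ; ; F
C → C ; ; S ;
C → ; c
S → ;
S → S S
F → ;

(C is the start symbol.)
Left-factoring transforms A → αβ₁ | αβ₂ into A → αA' and A' → β₁ | β₂
(α is the longest common prefix among the alternatives). Repeat until
no nonterminal has two alternatives with a common prefix.

Round 1: C has alternatives sharing prefix 'C ; ;'. Introduce C': C → C ; ; C'
  Add: C' → ;
  Add: C' → F
  Add: C' → S ;

No remaining common prefixes — done.

Resulting grammar:
C → C ; ; C'
C' → ;
C' → F
C' → S ;
C → ; c
S → ;
S → S S
F → ;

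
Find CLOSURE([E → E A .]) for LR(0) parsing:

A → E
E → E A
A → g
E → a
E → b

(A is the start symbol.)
{ [E → E A .] }

To compute CLOSURE, for each item [A → α.Bβ] where B is a non-terminal, add [B → .γ] for all productions B → γ; repeat for the newly added items until nothing changes.

Start with: [E → E A .]
The dot is at the end, so nothing is added.

CLOSURE = { [E → E A .] }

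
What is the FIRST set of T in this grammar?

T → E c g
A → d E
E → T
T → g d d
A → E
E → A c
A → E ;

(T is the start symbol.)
FIRST sets of the other non-terminals involved (by the same procedure, iterated to a fixed point):
  FIRST(E) = { 'd', 'g' }

From T → E c g:
  - E is a non-terminal: add FIRST(E) \ {ε} = { 'd', 'g' }
    E is not nullable, so stop
From T → g d d:
  - g is a terminal: add 'g' and stop

Collecting: FIRST(T) = { 'd', 'g' }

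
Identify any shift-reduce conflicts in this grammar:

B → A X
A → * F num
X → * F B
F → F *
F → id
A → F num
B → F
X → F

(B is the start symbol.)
Yes — I4: [B → F .] vs [A → F . num]; I9: [X → F .] vs [F → F . *]; I12: [F → F * .] vs [F → . id]

A shift-reduce conflict occurs when an LR(0) state has both:
  - a complete (reduce) item [A → α .] (dot at the end), and
  - a shift item [B → β . c γ] (dot before a terminal).

Augment with B' → B and build the canonical LR(0) collection (I0 = CLOSURE({[B' → . B]}), then GOTO on every symbol after a dot until no new states appear). It has 16 states:
  I0: { [A → . * F num], [A → . F num], [B → . A X], [B → . F], [B' → . B], [F → . F *], [F → . id] }  — shift
  I1: { [A → * . F num], [F → . F *], [F → . id] }  — shift
  I2: { [B → A . X], [F → . F *], [F → . id], [X → . * F B], [X → . F] }  — shift
  I3: { [B' → B .] }  — accept
  I4: { [A → F . num], [B → F .], [F → F . *] }  — shift, reduce
  I5: { [F → id .] }  — reduce
  I6: { [F → F * .] }  — reduce
  I7: { [A → F num .] }  — reduce
  I8: { [F → . F *], [F → . id], [X → * . F B] }  — shift
  I9: { [F → F . *], [X → F .] }  — shift, reduce
  I10: { [B → A X .] }  — reduce
  I11: { [A → . * F num], [A → . F num], [B → . A X], [B → . F], [F → . F *], [F → . id], [F → F . *], [X → * F . B] }  — shift
  I12: { [A → * . F num], [F → . F *], [F → . id], [F → F * .] }  — shift, reduce
  I13: { [X → * F B .] }  — reduce
  I14: { [A → * F . num], [F → F . *] }  — shift
  I15: { [A → * F num .] }  — reduce

I4 contains reduce item [B → F .] and shift items [A → F . num], [F → F . *] — shift-reduce conflict.
I9 contains reduce item [X → F .] and shift item [F → F . *] — shift-reduce conflict.
I12 contains reduce item [F → F * .] and shift item [F → . id] — shift-reduce conflict.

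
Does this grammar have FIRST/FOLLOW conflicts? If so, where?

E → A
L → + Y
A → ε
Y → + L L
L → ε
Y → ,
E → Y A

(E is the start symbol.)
Yes. L → '+' Y with FOLLOW(L) on { '+' }

A FIRST/FOLLOW conflict occurs when a non-terminal N has a nullable alternative N → β (β ⇒* ε) and another alternative N → α with FIRST(α) ∩ FOLLOW(N) ≠ ∅: on such a lookahead the parser cannot decide between expanding α and letting N vanish via β.

Nullable non-terminals: A, E, L.
FIRST sets used below: FIRST(A) = { ε }, FIRST(Y) = { '+', ',' }
A has a nullable alternative but only one production, so nothing to check.

E: nullable alternative(s) E → A; FOLLOW(E) = { $ }
  E → A: FIRST \ {ε} = { } — this is the only nullable alternative, skip
  E → Y A: FIRST \ {ε} = { '+', ',' } — disjoint from FOLLOW(E)

L: nullable alternative(s) L → ε; FOLLOW(L) = { $, '+' }
  L → + Y: FIRST \ {ε} = { '+' } — overlaps FOLLOW(L) on { '+' }: CONFLICT
  L → ε: FIRST \ {ε} = { } — this is the only nullable alternative, skip

Y has no nullable alternative, so no FIRST/FOLLOW check is needed there.

So the grammar has 1 FIRST/FOLLOW conflict (marked CONFLICT above).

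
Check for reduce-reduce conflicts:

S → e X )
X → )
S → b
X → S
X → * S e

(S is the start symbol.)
A reduce-reduce conflict occurs when an LR(0) state has two complete items [A → α .] and [B → β .] — both call for a reduction, and with no lookahead the parser cannot choose between them.

Augment with S' → S and build the canonical LR(0) collection (I0 = CLOSURE({[S' → . S]}), then GOTO on every symbol after a dot until no new states appear). It has 11 states:
  I0: { [S → . b], [S → . e X )], [S' → . S] }  — shift
  I1: { [S' → S .] }  — accept
  I2: { [S → b .] }  — reduce
  I3: { [S → . b], [S → . e X )], [S → e . X )], [X → . )], [X → . * S e], [X → . S] }  — shift
  I4: { [X → ) .] }  — reduce
  I5: { [S → . b], [S → . e X )], [X → * . S e] }  — shift
  I6: { [X → S .] }  — reduce
  I7: { [S → e X . )] }  — shift
  I8: { [S → e X ) .] }  — reduce
  I9: { [X → * S . e] }  — shift
  I10: { [X → * S e .] }  — reduce

No state contains more than one complete item.

Answer: No reduce-reduce conflicts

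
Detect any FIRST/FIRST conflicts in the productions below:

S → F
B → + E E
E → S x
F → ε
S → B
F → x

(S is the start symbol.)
A FIRST/FIRST conflict occurs when two productions N → α and N → β for the same non-terminal have FIRST(α) ∩ FIRST(β) ≠ ∅ (with ε ∈ FIRST of a nullable right-hand side, so two nullable alternatives also conflict).

FIRST sets of the non-terminals at (or reachable through a nullable prefix from) the front of some alternative:
  FIRST(F) = { 'x', ε }
  FIRST(B) = { '+' }

Productions for S:
  S → F: FIRST = { 'x', ε }
  S → B: FIRST = { '+' }
Productions for F:
  F → ε: FIRST = { ε }
  F → x: FIRST = { 'x' }
B, E have only one production, so no FIRST/FIRST conflict is possible there.

All alternatives of each non-terminal have pairwise disjoint FIRST sets.

Answer: No FIRST/FIRST conflicts.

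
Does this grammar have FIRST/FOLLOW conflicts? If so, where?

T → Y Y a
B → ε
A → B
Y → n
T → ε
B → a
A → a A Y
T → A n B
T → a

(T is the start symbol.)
A FIRST/FOLLOW conflict occurs when a non-terminal N has a nullable alternative N → β (β ⇒* ε) and another alternative N → α with FIRST(α) ∩ FOLLOW(N) ≠ ∅: on such a lookahead the parser cannot decide between expanding α and letting N vanish via β.

Nullable non-terminals: A, B, T.
FIRST sets used below: FIRST(B) = { 'a', ε }, FIRST(Y) = { 'n' }, FIRST(A) = { 'a', ε }

A: nullable alternative(s) A → B; FOLLOW(A) = { 'n' }
  A → B: FIRST \ {ε} = { 'a' } — this is the only nullable alternative, skip
  A → a A Y: FIRST \ {ε} = { 'a' } — disjoint from FOLLOW(A)

B: nullable alternative(s) B → ε; FOLLOW(B) = { $, 'n' }
  B → ε: FIRST \ {ε} = { } — this is the only nullable alternative, skip
  B → a: FIRST \ {ε} = { 'a' } — disjoint from FOLLOW(B)

T: nullable alternative(s) T → ε; FOLLOW(T) = { $ }
  T → Y Y a: FIRST \ {ε} = { 'n' } — disjoint from FOLLOW(T)
  T → ε: FIRST \ {ε} = { } — this is the only nullable alternative, skip
  T → A n B: FIRST \ {ε} = { 'a', 'n' } — disjoint from FOLLOW(T)
  T → a: FIRST \ {ε} = { 'a' } — disjoint from FOLLOW(T)

Y has no nullable alternative, so no FIRST/FOLLOW check is needed there.

No FIRST/FOLLOW conflicts found.

Answer: No FIRST/FOLLOW conflicts.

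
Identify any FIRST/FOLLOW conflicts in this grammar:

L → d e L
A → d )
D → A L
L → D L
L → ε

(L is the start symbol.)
Nullable non-terminals: L.
FIRST sets used below: FIRST(D) = { 'd' }

L: nullable alternative(s) L → ε; FOLLOW(L) = { $, 'd' }
  L → d e L: FIRST \ {ε} = { 'd' } — overlaps FOLLOW(L) on { 'd' }: CONFLICT
  L → D L: FIRST \ {ε} = { 'd' } — overlaps FOLLOW(L) on { 'd' }: CONFLICT
  L → ε: FIRST \ {ε} = { } — this is the only nullable alternative, skip

A, D have no nullable alternative, so no FIRST/FOLLOW check is needed there.

So the grammar has 2 FIRST/FOLLOW conflicts (marked CONFLICT above).

Answer: Yes. L → d e L with FOLLOW(L) on { 'd' }; L → D L with FOLLOW(L) on { 'd' }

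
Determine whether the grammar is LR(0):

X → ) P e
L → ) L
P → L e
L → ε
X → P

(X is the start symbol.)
Augment with X' → X and build the canonical LR(0) collection (I0 = CLOSURE({[X' → . X]}), then GOTO on every symbol after a dot until no new states appear). It has 11 states:
  I0: { [L → . ) L], [L → .], [P → . L e], [X → . ) P e], [X → . P], [X' → . X] }  — shift, reduce
  I1: { [L → ) . L], [L → . ) L], [L → .], [P → . L e], [X → ) . P e] }  — shift, reduce
  I2: { [P → L . e] }  — shift
  I3: { [X → P .] }  — reduce
  I4: { [X' → X .] }  — accept
  I5: { [P → L e .] }  — reduce
  I6: { [L → ) . L], [L → . ) L], [L → .] }  — shift, reduce
  I7: { [L → ) L .], [P → L . e] }  — shift, reduce
  I8: { [X → ) P . e] }  — shift
  I9: { [X → ) P e .] }  — reduce
  I10: { [L → ) L .] }  — reduce

Conflict in state I0:
  Shift-reduce conflict between [L → .] and [L → . ) L]
So the grammar is NOT LR(0).

Answer: No. Shift-reduce conflict between [L → .] and [L → . ) L]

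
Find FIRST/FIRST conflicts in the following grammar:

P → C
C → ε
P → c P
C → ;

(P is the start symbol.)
FIRST sets of the non-terminals at (or reachable through a nullable prefix from) the front of some alternative:
  FIRST(C) = { ';', ε }

Productions for P:
  P → C: FIRST = { ';', ε }
  P → c P: FIRST = { 'c' }
Productions for C:
  C → ε: FIRST = { ε }
  C → ;: FIRST = { ';' }

All alternatives of each non-terminal have pairwise disjoint FIRST sets.

Answer: No FIRST/FIRST conflicts.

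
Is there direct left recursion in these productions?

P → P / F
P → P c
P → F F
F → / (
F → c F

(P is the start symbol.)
Direct left recursion occurs when N → N α for some non-terminal N (the right-hand side begins with the left-hand side itself).

P → P / F: LEFT RECURSIVE (starts with P)
P → P c: LEFT RECURSIVE (starts with P)
P → F F: starts with F
F → / (: starts with '/'
F → c F: starts with c

The grammar has direct left recursion on: P.

Answer: Yes, P is left-recursive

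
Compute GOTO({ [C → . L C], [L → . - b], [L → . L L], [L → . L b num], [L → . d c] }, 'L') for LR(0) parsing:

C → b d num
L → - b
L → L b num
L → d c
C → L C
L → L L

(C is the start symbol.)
{ [C → . L C], [C → . b d num], [C → L . C], [L → . - b], [L → . L L], [L → . L b num], [L → . d c], [L → L . L], [L → L . b num] }

GOTO(I, 'L') = CLOSURE({ [A → αX.β] : [A → α.Xβ] ∈ I, X = 'L' })

Items with dot before 'L', with the dot advanced:
  [C → . L C] → [C → L . C]
  [L → . L L] → [L → L . L]
  [L → . L b num] → [L → L . b num]
Closure of the advanced items:
  [C → L . C] has the dot before C: add [C → . b d num], [C → . L C]
  [L → L . L] has the dot before L: add [L → . - b], [L → . L b num], [L → . d c], [L → . L L]

GOTO = { [C → . L C], [C → . b d num], [C → L . C], [L → . - b], [L → . L L], [L → . L b num], [L → . d c], [L → L . L], [L → L . b num] }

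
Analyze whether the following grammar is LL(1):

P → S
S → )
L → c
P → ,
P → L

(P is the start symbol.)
Yes, the grammar is LL(1).

Relevant sets:
  FIRST(S) = { ')' }
  FIRST(L) = { 'c' }

For P:
  PREDICT(P → S) = { ')' }
  PREDICT(P → ',') = { ',' }
  PREDICT(P → L) = { 'c' }
S, L have a single production, so nothing to check there.

All predict sets are disjoint. The grammar IS LL(1).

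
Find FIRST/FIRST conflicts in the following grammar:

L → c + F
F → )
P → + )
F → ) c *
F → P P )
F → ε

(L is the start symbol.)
A FIRST/FIRST conflict occurs when two productions N → α and N → β for the same non-terminal have FIRST(α) ∩ FIRST(β) ≠ ∅ (with ε ∈ FIRST of a nullable right-hand side, so two nullable alternatives also conflict).

FIRST sets of the non-terminals at (or reachable through a nullable prefix from) the front of some alternative:
  FIRST(P) = { '+' }

Productions for F:
  F → ): FIRST = { ')' }
  F → ) c *: FIRST = { ')' }
  F → P P ): FIRST = { '+' }
  F → ε: FIRST = { ε }
L, P have only one production, so no FIRST/FIRST conflict is possible there.

Conflict for F: F → ) and F → ) c *
  Overlap: { ')' }

Answer: Yes. F → ')' / F → ')' c '*' on { ')' }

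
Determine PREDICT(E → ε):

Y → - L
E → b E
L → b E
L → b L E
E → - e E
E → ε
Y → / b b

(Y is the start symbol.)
{ $, '-', 'b' }

PREDICT(E → ε) = (FIRST(RHS) \ {ε}) ∪ (FOLLOW(E) if ε ∈ FIRST(RHS), i.e. RHS ⇒* ε)
The right-hand side is ε (FIRST(ε) = { ε }), so the predict set is FOLLOW(E) = { $, '-', 'b' }
PREDICT(E → ε) = { $, '-', 'b' }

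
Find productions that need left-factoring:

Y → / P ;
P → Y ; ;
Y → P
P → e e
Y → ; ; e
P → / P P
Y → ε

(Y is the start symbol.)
No, left-factoring is not needed

Left-factoring is needed when two productions for the same non-terminal
share a common prefix on the right-hand side.

Productions for Y:
  Y → / P ;
  Y → P
  Y → ; ; e
  Y → ε
Productions for P:
  P → Y ; ;
  P → e e
  P → / P P

No common prefixes found.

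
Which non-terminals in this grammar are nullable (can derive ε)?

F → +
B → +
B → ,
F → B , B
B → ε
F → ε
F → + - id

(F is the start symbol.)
ε-productions: B → ε, F → ε
So B, F are immediately nullable.
Every non-terminal is now nullable.
Nullable = { 'B', 'F' }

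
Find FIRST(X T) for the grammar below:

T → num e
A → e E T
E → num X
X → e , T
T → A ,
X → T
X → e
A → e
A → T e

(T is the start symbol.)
{ 'e', 'num' }

FIRST sets of the non-terminals involved (from the grammar, by fixed-point iteration):
  FIRST(X) = { 'e', 'num' }

To compute FIRST(X T), process the symbols left to right:
Symbol X is a non-terminal. Add FIRST(X) \ {ε} = { 'e', 'num' }
X is not nullable (ε ∉ FIRST(X)), so stop here.
FIRST(X T) = { 'e', 'num' }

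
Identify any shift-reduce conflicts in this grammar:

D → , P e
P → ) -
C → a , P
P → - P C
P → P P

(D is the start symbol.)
Yes — I6: [P → P P .] vs [P → . ) -]; I12: [C → a , P .] vs [P → . ) -]

A shift-reduce conflict occurs when an LR(0) state has both:
  - a complete (reduce) item [A → α .] (dot at the end), and
  - a shift item [B → β . c γ] (dot before a terminal).

Augment with D' → D and build the canonical LR(0) collection (I0 = CLOSURE({[D' → . D]}), then GOTO on every symbol after a dot until no new states appear). It has 14 states:
  I0: { [D → . , P e], [D' → . D] }  — shift
  I1: { [D → , . P e], [P → . ) -], [P → . - P C], [P → . P P] }  — shift
  I2: { [D' → D .] }  — accept
  I3: { [P → ) . -] }  — shift
  I4: { [P → - . P C], [P → . ) -], [P → . - P C], [P → . P P] }  — shift
  I5: { [D → , P . e], [P → . ) -], [P → . - P C], [P → . P P], [P → P . P] }  — shift
  I6: { [P → . ) -], [P → . - P C], [P → . P P], [P → P . P], [P → P P .] }  — shift, reduce
  I7: { [D → , P e .] }  — reduce
  I8: { [C → . a , P], [P → - P . C], [P → . ) -], [P → . - P C], [P → . P P], [P → P . P] }  — shift
  I9: { [P → - P C .] }  — reduce
  I10: { [C → a . , P] }  — shift
  I11: { [C → a , . P], [P → . ) -], [P → . - P C], [P → . P P] }  — shift
  I12: { [C → a , P .], [P → . ) -], [P → . - P C], [P → . P P], [P → P . P] }  — shift, reduce
  I13: { [P → ) - .] }  — reduce

I6 contains reduce item [P → P P .] and shift items [P → . ) -], [P → . - P C] — shift-reduce conflict.
I12 contains reduce item [C → a , P .] and shift items [P → . ) -], [P → . - P C] — shift-reduce conflict.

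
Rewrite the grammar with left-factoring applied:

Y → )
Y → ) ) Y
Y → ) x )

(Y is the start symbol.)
Left-factoring transforms A → αβ₁ | αβ₂ into A → αA' and A' → β₁ | β₂
(α is the longest common prefix among the alternatives). Repeat until
no nonterminal has two alternatives with a common prefix.

Round 1: Y has alternatives sharing prefix ')'. Introduce Y': Y → ) Y'
  Add: Y' → ε
  Add: Y' → ) Y
  Add: Y' → x )

No remaining common prefixes — done.

Resulting grammar:
Y → ) Y'
Y' → ε
Y' → ) Y
Y' → x )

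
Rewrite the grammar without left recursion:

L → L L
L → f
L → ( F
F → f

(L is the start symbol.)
L is directly left-recursive. The standard transformation for
  A → A α₁ | ... | A α_m | β₁ | ... | β_n
is
  A  → β₁ A' | ... | β_n A'
  A' → α₁ A' | ... | α_m A' | ε

L → f becomes L → f L'
L → ( F becomes L → ( F L'
L → L L becomes L' → L L'
Add L' → ε

Productions for other non-terminals are unchanged:
  F → f

Resulting grammar:
L → f L'
L → ( F L'
L' → L L'
L' → ε
F → f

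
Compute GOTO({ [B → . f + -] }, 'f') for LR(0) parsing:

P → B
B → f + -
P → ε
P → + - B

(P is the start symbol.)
{ [B → f . + -] }

GOTO(I, 'f') = CLOSURE({ [A → αX.β] : [A → α.Xβ] ∈ I, X = 'f' })

Items with dot before 'f', with the dot advanced:
  [B → . f + -] → [B → f . + -]
Closure adds nothing (no advanced item has the dot before a non-terminal).

GOTO = { [B → f . + -] }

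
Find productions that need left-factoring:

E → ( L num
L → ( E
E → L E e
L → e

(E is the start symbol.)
Left-factoring is needed when two productions for the same non-terminal
share a common prefix on the right-hand side.

Productions for E:
  E → ( L num
  E → L E e
Productions for L:
  L → ( E
  L → e

No common prefixes found.

Answer: No, left-factoring is not needed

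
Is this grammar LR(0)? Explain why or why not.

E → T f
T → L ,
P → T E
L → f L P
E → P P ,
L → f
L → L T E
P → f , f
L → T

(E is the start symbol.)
Augment with E' → E and build the canonical LR(0) collection (I0 = CLOSURE({[E' → . E]}), then GOTO on every symbol after a dot until no new states appear). It has 22 states:
  I0: { [E → . P P ,], [E → . T f], [E' → . E], [L → . L T E], [L → . T], [L → . f L P], [L → . f], [P → . T E], [P → . f , f], [T → . L ,] }  — shift
  I1: { [E' → E .] }  — accept
  I2: { [L → . L T E], [L → . T], [L → . f L P], [L → . f], [L → L . T E], [T → . L ,], [T → L . ,] }  — shift
  I3: { [E → P . P ,], [L → . L T E], [L → . T], [L → . f L P], [L → . f], [P → . T E], [P → . f , f], [T → . L ,] }  — shift
  I4: { [E → . P P ,], [E → . T f], [E → T . f], [L → . L T E], [L → . T], [L → . f L P], [L → . f], [L → T .], [P → . T E], [P → . f , f], [P → T . E], [T → . L ,] }  — shift, reduce
  I5: { [L → . L T E], [L → . T], [L → . f L P], [L → . f], [L → f . L P], [L → f .], [P → f . , f], [T → . L ,] }  — shift, reduce
  I6: { [P → f , . f] }  — shift
  I7: { [L → . L T E], [L → . T], [L → . f L P], [L → . f], [L → L . T E], [L → f L . P], [P → . T E], [P → . f , f], [T → . L ,], [T → L . ,] }  — shift
  I8: { [L → T .] }  — reduce
  I9: { [L → . L T E], [L → . T], [L → . f L P], [L → . f], [L → f . L P], [L → f .], [T → . L ,] }  — shift, reduce
  I10: { [T → L , .] }  — reduce
  I11: { [L → f L P .] }  — reduce
  I12: { [E → . P P ,], [E → . T f], [L → . L T E], [L → . T], [L → . f L P], [L → . f], [L → L T . E], [L → T .], [P → . T E], [P → . f , f], [P → T . E], [T → . L ,] }  — shift, reduce
  I13: { [L → L T E .], [P → T E .] }  — 2 reduces
  I14: { [P → f , f .] }  — reduce
  I15: { [P → T E .] }  — reduce
  I16: { [E → T f .], [L → . L T E], [L → . T], [L → . f L P], [L → . f], [L → f . L P], [L → f .], [P → f . , f], [T → . L ,] }  — shift, 2 reduces
  I17: { [E → P P . ,] }  — shift
  I18: { [E → . P P ,], [E → . T f], [L → . L T E], [L → . T], [L → . f L P], [L → . f], [L → T .], [P → . T E], [P → . f , f], [P → T . E], [T → . L ,] }  — shift, reduce
  I19: { [E → P P , .] }  — reduce
  I20: { [E → . P P ,], [E → . T f], [L → . L T E], [L → . T], [L → . f L P], [L → . f], [L → L T . E], [L → T .], [P → . T E], [P → . f , f], [T → . L ,] }  — shift, reduce
  I21: { [L → L T E .] }  — reduce

Conflict in state I4:
  Shift-reduce conflict between [L → T .] and [E → T . f]
So the grammar is NOT LR(0).

Answer: No. Shift-reduce conflict between [L → T .] and [E → T . f]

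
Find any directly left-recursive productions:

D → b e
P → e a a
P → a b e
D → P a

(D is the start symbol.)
No direct left recursion

Direct left recursion occurs when N → N α for some non-terminal N (the right-hand side begins with the left-hand side itself).

D → b e: starts with b
P → e a a: starts with e
P → a b e: starts with a
D → P a: starts with P

No direct left recursion found.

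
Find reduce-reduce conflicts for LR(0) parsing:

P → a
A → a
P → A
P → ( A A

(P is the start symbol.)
Yes — I4: [A → a .] vs [P → a .]

A reduce-reduce conflict occurs when an LR(0) state has two complete items [A → α .] and [B → β .] — both call for a reduction, and with no lookahead the parser cannot choose between them.

Augment with P' → P and build the canonical LR(0) collection (I0 = CLOSURE({[P' → . P]}), then GOTO on every symbol after a dot until no new states appear). It has 8 states:
  I0: { [A → . a], [P → . ( A A], [P → . A], [P → . a], [P' → . P] }  — shift
  I1: { [A → . a], [P → ( . A A] }  — shift
  I2: { [P → A .] }  — reduce
  I3: { [P' → P .] }  — accept
  I4: { [A → a .], [P → a .] }  — 2 reduces
  I5: { [A → . a], [P → ( A . A] }  — shift
  I6: { [A → a .] }  — reduce
  I7: { [P → ( A A .] }  — reduce

I4 contains complete items [A → a .], [P → a .] — reduce-reduce conflict.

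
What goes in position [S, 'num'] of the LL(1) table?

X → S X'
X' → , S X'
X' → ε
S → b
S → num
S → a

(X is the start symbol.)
To find M[S, 'num'], we find productions for S where 'num' is in the predict set (PREDICT(N → α) = (FIRST(α) \ {ε}) ∪ (FOLLOW(N) if α ⇒* ε)).

S → b: PREDICT = { 'b' }
S → num: PREDICT = { 'num' }
  'num' is in predict set, so this production goes in M[S, 'num']
S → a: PREDICT = { 'a' }

M[S, 'num'] = S → num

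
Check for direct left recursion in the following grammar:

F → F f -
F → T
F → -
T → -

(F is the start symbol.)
Yes, F is left-recursive

F → F f -: LEFT RECURSIVE (starts with F)
F → T: starts with T
F → -: starts with '-'
T → -: starts with '-'

The grammar has direct left recursion on: F.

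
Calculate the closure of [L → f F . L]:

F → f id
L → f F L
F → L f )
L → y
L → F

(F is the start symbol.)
Start with: [L → f F . L]
  [L → f F . L] has the dot before L: add [L → . f F L], [L → . y], [L → . F]
  [L → . F] has the dot before F: add [F → . f id], [F → . L f )]
No further items can be added.

CLOSURE = { [F → . L f )], [F → . f id], [L → . F], [L → . f F L], [L → . y], [L → f F . L] }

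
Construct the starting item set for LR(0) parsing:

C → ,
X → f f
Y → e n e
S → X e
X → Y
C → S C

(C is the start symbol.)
First, augment the grammar with C' → C
I₀ = CLOSURE({ [C' → . C] }):
  [C' → . C] has the dot before C: add [C → . ,], [C → . S C]
  [C → . S C] has the dot before S: add [S → . X e]
  [S → . X e] has the dot before X: add [X → . f f], [X → . Y]
  [X → . Y] has the dot before Y: add [Y → . e n e]
No further items can be added.

I₀ = { [C → . ,], [C → . S C], [C' → . C], [S → . X e], [X → . Y], [X → . f f], [Y → . e n e] }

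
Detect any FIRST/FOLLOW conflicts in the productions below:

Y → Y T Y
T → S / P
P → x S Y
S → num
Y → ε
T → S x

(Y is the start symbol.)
Yes. Y → Y T Y with FOLLOW(Y) on { 'num' }

Nullable non-terminals: Y.
FIRST sets used below: FIRST(Y) = { 'num', ε }, FIRST(T) = { 'num' }

Y: nullable alternative(s) Y → ε; FOLLOW(Y) = { $, 'num' }
  Y → Y T Y: FIRST \ {ε} = { 'num' } — overlaps FOLLOW(Y) on { 'num' }: CONFLICT
  Y → ε: FIRST \ {ε} = { } — this is the only nullable alternative, skip

P, S, T have no nullable alternative, so no FIRST/FOLLOW check is needed there.

So the grammar has 1 FIRST/FOLLOW conflict (marked CONFLICT above).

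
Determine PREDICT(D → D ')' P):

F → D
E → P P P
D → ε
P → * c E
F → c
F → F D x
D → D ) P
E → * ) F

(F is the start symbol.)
{ ')' }

PREDICT(D → D ')' P) = (FIRST(RHS) \ {ε}) ∪ (FOLLOW(D) if ε ∈ FIRST(RHS), i.e. RHS ⇒* ε)
FIRST(D) = { ')', ε }
FIRST(D ')' P) = { ')' }
ε ∉ FIRST(D ')' P), so FOLLOW(D) is not added.
PREDICT(D → D ')' P) = { ')' }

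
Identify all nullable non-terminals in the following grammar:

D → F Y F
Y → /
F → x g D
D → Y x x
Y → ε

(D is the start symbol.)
{ 'Y' }

ε-productions: Y → ε
So Y is immediately nullable.
No further non-terminal can be added: every production for the remaining non-terminals contains a terminal or a non-nullable non-terminal.
Nullable = { 'Y' }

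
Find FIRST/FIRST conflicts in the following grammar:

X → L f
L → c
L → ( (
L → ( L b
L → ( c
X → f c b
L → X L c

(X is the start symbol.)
Yes. X → L f / X → f c b on { 'f' }; L → c / L → X L c on { 'c' }; L → '(' '(' / L → '(' L b on { '(' }; L → '(' '(' / L → '(' c on { '(' }; L → '(' '(' / L → X L c on { '(' }; L → '(' L b / L → '(' c on { '(' }; L → '(' L b / L → X L c on { '(' }; L → '(' c / L → X L c on { '(' }

FIRST sets of the non-terminals at (or reachable through a nullable prefix from) the front of some alternative:
  FIRST(L) = { '(', 'c', 'f' }
  FIRST(X) = { '(', 'c', 'f' }

Productions for X:
  X → L f: FIRST = { '(', 'c', 'f' }
  X → f c b: FIRST = { 'f' }
Productions for L:
  L → c: FIRST = { 'c' }
  L → ( (: FIRST = { '(' }
  L → ( L b: FIRST = { '(' }
  L → ( c: FIRST = { '(' }
  L → X L c: FIRST = { '(', 'c', 'f' }

Conflict for X: X → L f and X → f c b
  Overlap: { 'f' }
Conflict for L: L → c and L → X L c
  Overlap: { 'c' }
Conflict for L: L → ( ( and L → ( L b
  Overlap: { '(' }
Conflict for L: L → ( ( and L → ( c
  Overlap: { '(' }
Conflict for L: L → ( ( and L → X L c
  Overlap: { '(' }
Conflict for L: L → ( L b and L → ( c
  Overlap: { '(' }
Conflict for L: L → ( L b and L → X L c
  Overlap: { '(' }
Conflict for L: L → ( c and L → X L c
  Overlap: { '(' }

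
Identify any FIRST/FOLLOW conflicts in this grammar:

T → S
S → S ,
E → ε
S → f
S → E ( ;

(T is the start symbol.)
No FIRST/FOLLOW conflicts.

A FIRST/FOLLOW conflict occurs when a non-terminal N has a nullable alternative N → β (β ⇒* ε) and another alternative N → α with FIRST(α) ∩ FOLLOW(N) ≠ ∅: on such a lookahead the parser cannot decide between expanding α and letting N vanish via β.

Nullable non-terminals: E.
E has a nullable alternative but only one production, so nothing to check.

S, T have no nullable alternative, so no FIRST/FOLLOW check is needed there.

No FIRST/FOLLOW conflicts found.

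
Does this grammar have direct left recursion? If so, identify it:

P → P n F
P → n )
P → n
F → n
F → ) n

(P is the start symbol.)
Yes, P is left-recursive

Direct left recursion occurs when N → N α for some non-terminal N (the right-hand side begins with the left-hand side itself).

P → P n F: LEFT RECURSIVE (starts with P)
P → n ): starts with n
P → n: starts with n
F → n: starts with n
F → ) n: starts with ')'

The grammar has direct left recursion on: P.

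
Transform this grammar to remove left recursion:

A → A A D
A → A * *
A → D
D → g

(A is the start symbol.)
A is directly left-recursive. The standard transformation for
  A → A α₁ | ... | A α_m | β₁ | ... | β_n
is
  A  → β₁ A' | ... | β_n A'
  A' → α₁ A' | ... | α_m A' | ε

A → D becomes A → D A'
A → A A D becomes A' → A D A'
A → A * * becomes A' → * * A'
Add A' → ε

Productions for other non-terminals are unchanged:
  D → g

Resulting grammar:
A → D A'
A' → A D A'
A' → * * A'
A' → ε
D → g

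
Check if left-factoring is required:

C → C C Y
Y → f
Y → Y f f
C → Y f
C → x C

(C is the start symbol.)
No, left-factoring is not needed

Left-factoring is needed when two productions for the same non-terminal
share a common prefix on the right-hand side.

Productions for C:
  C → C C Y
  C → Y f
  C → x C
Productions for Y:
  Y → f
  Y → Y f f

No common prefixes found.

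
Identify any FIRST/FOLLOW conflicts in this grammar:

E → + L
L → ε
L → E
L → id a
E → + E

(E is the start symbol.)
Nullable non-terminals: L.
FIRST sets used below: FIRST(E) = { '+' }

L: nullable alternative(s) L → ε; FOLLOW(L) = { $ }
  L → ε: FIRST \ {ε} = { } — this is the only nullable alternative, skip
  L → E: FIRST \ {ε} = { '+' } — disjoint from FOLLOW(L)
  L → id a: FIRST \ {ε} = { 'id' } — disjoint from FOLLOW(L)

E has no nullable alternative, so no FIRST/FOLLOW check is needed there.

No FIRST/FOLLOW conflicts found.

Answer: No FIRST/FOLLOW conflicts.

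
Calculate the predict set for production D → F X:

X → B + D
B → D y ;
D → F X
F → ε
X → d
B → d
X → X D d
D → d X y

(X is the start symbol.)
PREDICT(D → F X) = (FIRST(RHS) \ {ε}) ∪ (FOLLOW(D) if ε ∈ FIRST(RHS), i.e. RHS ⇒* ε)
FIRST(F) = { ε }
FIRST(X) = { 'd' }
FIRST(F X) = { 'd' }
ε ∉ FIRST(F X), so FOLLOW(D) is not added.
PREDICT(D → F X) = { 'd' }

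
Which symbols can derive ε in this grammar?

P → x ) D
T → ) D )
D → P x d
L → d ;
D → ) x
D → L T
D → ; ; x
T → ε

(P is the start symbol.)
A non-terminal is nullable if it can derive ε (the empty string): either it has an ε-production, or it has a production whose right-hand side consists entirely of nullable non-terminals.

ε-productions: T → ε
So T is immediately nullable.
No further non-terminal can be added: every production for the remaining non-terminals contains a terminal or a non-nullable non-terminal.
Nullable = { 'T' }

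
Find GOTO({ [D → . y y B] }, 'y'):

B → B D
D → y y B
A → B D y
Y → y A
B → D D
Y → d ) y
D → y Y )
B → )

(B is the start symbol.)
GOTO(I, 'y') = CLOSURE({ [A → αX.β] : [A → α.Xβ] ∈ I, X = 'y' })

Items with dot before 'y', with the dot advanced:
  [D → . y y B] → [D → y . y B]
Closure adds nothing (no advanced item has the dot before a non-terminal).

GOTO = { [D → y . y B] }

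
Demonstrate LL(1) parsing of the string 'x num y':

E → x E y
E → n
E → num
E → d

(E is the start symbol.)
LL(1) parsing maintains a stack (initially the start symbol over $) and the input. At each step: if the stack top is a terminal, match it against the current input token; if it is a non-terminal N, replace it with the RHS of M[N, lookahead] (the unique production whose predict set contains the lookahead).

Stack is shown with the top on the left.

Stack    Input      Action
--------------------------
E $      x num y $  output E → x E y
x E y $  x num y $  match 'x'
E y $    num y $    output E → num
num y $  num y $    match 'num'
y $      y $        match 'y'
$        $          accept

The string is accepted.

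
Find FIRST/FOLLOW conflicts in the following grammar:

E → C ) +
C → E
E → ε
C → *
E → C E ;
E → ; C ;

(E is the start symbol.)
Yes. E → C ')' '+' with FOLLOW(E) on { ')', '*', ';' }; E → C E ';' with FOLLOW(E) on { ')', '*', ';' }; E → ';' C ';' with FOLLOW(E) on { ';' }; C → '*' with FOLLOW(C) on { '*' }

A FIRST/FOLLOW conflict occurs when a non-terminal N has a nullable alternative N → β (β ⇒* ε) and another alternative N → α with FIRST(α) ∩ FOLLOW(N) ≠ ∅: on such a lookahead the parser cannot decide between expanding α and letting N vanish via β.

Nullable non-terminals: C, E.
FIRST sets used below: FIRST(E) = { ')', '*', ';', ε }, FIRST(C) = { ')', '*', ';', ε }

C: nullable alternative(s) C → E; FOLLOW(C) = { ')', '*', ';' }
  C → E: FIRST \ {ε} = { ')', '*', ';' } — this is the only nullable alternative, skip
  C → *: FIRST \ {ε} = { '*' } — overlaps FOLLOW(C) on { '*' }: CONFLICT

E: nullable alternative(s) E → ε; FOLLOW(E) = { $, ')', '*', ';' }
  E → C ) +: FIRST \ {ε} = { ')', '*', ';' } — overlaps FOLLOW(E) on { ')', '*', ';' }: CONFLICT
  E → ε: FIRST \ {ε} = { } — this is the only nullable alternative, skip
  E → C E ;: FIRST \ {ε} = { ')', '*', ';' } — overlaps FOLLOW(E) on { ')', '*', ';' }: CONFLICT
  E → ; C ;: FIRST \ {ε} = { ';' } — overlaps FOLLOW(E) on { ';' }: CONFLICT

So the grammar has 4 FIRST/FOLLOW conflicts (marked CONFLICT above).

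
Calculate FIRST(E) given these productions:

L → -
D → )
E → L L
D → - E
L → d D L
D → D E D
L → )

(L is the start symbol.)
{ ')', '-', 'd' }

To compute FIRST(E), examine every production with E on the left-hand side, reading each right-hand side left to right until a non-nullable symbol is reached.

FIRST sets of the other non-terminals involved (by the same procedure, iterated to a fixed point):
  FIRST(L) = { ')', '-', 'd' }

From E → L L:
  - L is a non-terminal: add FIRST(L) \ {ε} = { ')', '-', 'd' }
    L is not nullable, so stop

Collecting: FIRST(E) = { ')', '-', 'd' }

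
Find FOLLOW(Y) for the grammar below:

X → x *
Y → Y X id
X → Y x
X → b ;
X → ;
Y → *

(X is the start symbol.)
{ '*', ';', 'b', 'x' }

In Y → Y X id: Y is followed by X id, add FIRST(X id) \ {ε} = { '*', ';', 'b', 'x' }
In X → Y x: Y is followed by x, add FIRST(x) \ {ε} = { 'x' }

Taking the union: FOLLOW(Y) = { '*', ';', 'b', 'x' }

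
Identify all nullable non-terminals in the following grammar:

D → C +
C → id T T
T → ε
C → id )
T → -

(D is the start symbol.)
{ 'T' }

A non-terminal is nullable if it can derive ε (the empty string): either it has an ε-production, or it has a production whose right-hand side consists entirely of nullable non-terminals.

ε-productions: T → ε
So T is immediately nullable.
No further non-terminal can be added: every production for the remaining non-terminals contains a terminal or a non-nullable non-terminal.
Nullable = { 'T' }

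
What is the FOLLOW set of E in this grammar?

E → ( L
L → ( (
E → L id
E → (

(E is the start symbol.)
{ $ }

E is the start symbol, so $ ∈ FOLLOW(E).
E does not occur on any right-hand side.

Taking the union: FOLLOW(E) = { $ }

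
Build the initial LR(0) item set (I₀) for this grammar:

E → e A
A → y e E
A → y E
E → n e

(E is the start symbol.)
First, augment the grammar with E' → E
I₀ = CLOSURE({ [E' → . E] }):
  [E' → . E] has the dot before E: add [E → . e A], [E → . n e]
No further items can be added.

I₀ = { [E → . e A], [E → . n e], [E' → . E] }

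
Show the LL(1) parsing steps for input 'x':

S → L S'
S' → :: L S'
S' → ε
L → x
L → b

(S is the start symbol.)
LL(1) parsing maintains a stack (initially the start symbol over $) and the input. At each step: if the stack top is a terminal, match it against the current input token; if it is a non-terminal N, replace it with the RHS of M[N, lookahead] (the unique production whose predict set contains the lookahead).

Stack is shown with the top on the left.

Stack   Input  Action
---------------------
S $     x $    output S → L S'
L S' $  x $    output L → x
x S' $  x $    match 'x'
S' $    $      output S' → ε
$       $      accept

The string is accepted.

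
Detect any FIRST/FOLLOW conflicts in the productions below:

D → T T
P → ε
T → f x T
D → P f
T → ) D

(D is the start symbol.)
No FIRST/FOLLOW conflicts.

A FIRST/FOLLOW conflict occurs when a non-terminal N has a nullable alternative N → β (β ⇒* ε) and another alternative N → α with FIRST(α) ∩ FOLLOW(N) ≠ ∅: on such a lookahead the parser cannot decide between expanding α and letting N vanish via β.

Nullable non-terminals: P.
P has a nullable alternative but only one production, so nothing to check.

D, T have no nullable alternative, so no FIRST/FOLLOW check is needed there.

No FIRST/FOLLOW conflicts found.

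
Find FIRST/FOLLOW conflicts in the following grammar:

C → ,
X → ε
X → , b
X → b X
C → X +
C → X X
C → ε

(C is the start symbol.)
Yes. X → ',' b with FOLLOW(X) on { ',' }; X → b X with FOLLOW(X) on { 'b' }

A FIRST/FOLLOW conflict occurs when a non-terminal N has a nullable alternative N → β (β ⇒* ε) and another alternative N → α with FIRST(α) ∩ FOLLOW(N) ≠ ∅: on such a lookahead the parser cannot decide between expanding α and letting N vanish via β.

Nullable non-terminals: C, X.
FIRST sets used below: FIRST(X) = { ',', 'b', ε }

C: nullable alternative(s) C → X X, C → ε; FOLLOW(C) = { $ }
  C → ,: FIRST \ {ε} = { ',' } — disjoint from FOLLOW(C)
  C → X +: FIRST \ {ε} = { '+', ',', 'b' } — disjoint from FOLLOW(C)
  C → X X: FIRST \ {ε} = { ',', 'b' } — disjoint from FOLLOW(C)
  C → ε: FIRST \ {ε} = { } — disjoint from FOLLOW(C)

X: nullable alternative(s) X → ε; FOLLOW(X) = { $, '+', ',', 'b' }
  X → ε: FIRST \ {ε} = { } — this is the only nullable alternative, skip
  X → , b: FIRST \ {ε} = { ',' } — overlaps FOLLOW(X) on { ',' }: CONFLICT
  X → b X: FIRST \ {ε} = { 'b' } — overlaps FOLLOW(X) on { 'b' }: CONFLICT

So the grammar has 2 FIRST/FOLLOW conflicts (marked CONFLICT above).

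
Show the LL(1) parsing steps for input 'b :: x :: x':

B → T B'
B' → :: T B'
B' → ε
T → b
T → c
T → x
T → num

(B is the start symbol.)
LL(1) parsing maintains a stack (initially the start symbol over $) and the input. At each step: if the stack top is a terminal, match it against the current input token; if it is a non-terminal N, replace it with the RHS of M[N, lookahead] (the unique production whose predict set contains the lookahead).

Stack is shown with the top on the left.

Stack      Input          Action
--------------------------------
B $        b :: x :: x $  output B → T B'
T B' $     b :: x :: x $  output T → b
b B' $     b :: x :: x $  match 'b'
B' $       :: x :: x $    output B' → :: T B'
:: T B' $  :: x :: x $    match '::'
T B' $     x :: x $       output T → x
x B' $     x :: x $       match 'x'
B' $       :: x $         output B' → :: T B'
:: T B' $  :: x $         match '::'
T B' $     x $            output T → x
x B' $     x $            match 'x'
B' $       $              output B' → ε
$          $              accept

The string is accepted.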